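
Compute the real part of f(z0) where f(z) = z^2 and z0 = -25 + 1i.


Step 1: z0 = -25 + 1i
Step 2: z0^2 = (-25)^2 - 1^2 - 50i
Step 3: real part = 625 - 1 = 624

624


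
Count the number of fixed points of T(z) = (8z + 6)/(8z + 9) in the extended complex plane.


Step 1: Fixed points satisfy T(z) = z
Step 2: 8z^2 + z - 6 = 0
Step 3: Discriminant = 1^2 - 4*8*(-6) = 193
Step 4: Number of fixed points = 2

2


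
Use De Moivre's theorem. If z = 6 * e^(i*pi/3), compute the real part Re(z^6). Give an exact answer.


Step 1: By De Moivre's theorem, z^6 = 6^6 * e^(i*6*pi/3) = 46656 * (cos(2*pi) + i*sin(2*pi))
Step 2: |z|^6 = 6^6 = 46656
Step 3: Reduce the angle mod 2*pi: 2*pi - 2*pi = 0
Step 4: cos(0) = 1
Step 5: Re(z^6) = 46656 * 1 = 46656

46656


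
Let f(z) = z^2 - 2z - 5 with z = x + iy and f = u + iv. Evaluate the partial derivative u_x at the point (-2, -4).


Step 1: f(z) = (x+iy)^2 - 2(x+iy) - 5
Step 2: u = (x^2 - y^2) - 2x - 5
Step 3: u_x = 2x - 2
Step 4: At (-2, -4): u_x = -4 - 2 = -6

-6


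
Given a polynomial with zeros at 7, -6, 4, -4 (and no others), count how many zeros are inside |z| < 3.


Step 1: Check each root:
  z = 7: |7| = 7 >= 3
  z = -6: |-6| = 6 >= 3
  z = 4: |4| = 4 >= 3
  z = -4: |-4| = 4 >= 3
Step 2: Count = 0

0


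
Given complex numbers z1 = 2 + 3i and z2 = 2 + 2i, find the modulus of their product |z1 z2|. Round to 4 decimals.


Step 1: |z1| = sqrt(2^2 + 3^2) = sqrt(13)
Step 2: |z2| = sqrt(2^2 + 2^2) = sqrt(8)
Step 3: |z1*z2| = |z1|*|z2| = sqrt(13) * sqrt(8) = sqrt(13 * 8) = sqrt(104)
Step 4: = 10.198

10.198


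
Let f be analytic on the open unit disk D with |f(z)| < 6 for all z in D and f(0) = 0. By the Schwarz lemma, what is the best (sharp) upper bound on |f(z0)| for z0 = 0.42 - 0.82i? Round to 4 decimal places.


Step 1: g = f/6 maps D -> D with g(0) = 0, so by the Schwarz lemma |g(z)| <= |z|, i.e. |f(z)| <= 6|z|; this is sharp (f(z) = 6z).
Step 2: |z0|^2 = 0.42^2 + (-0.82)^2 = 0.8488
Step 3: |z0| = sqrt(0.8488) = 0.921303
Step 4: Best bound = 6 * |z0| = 6 * 0.921303 = 5.5278

5.5278


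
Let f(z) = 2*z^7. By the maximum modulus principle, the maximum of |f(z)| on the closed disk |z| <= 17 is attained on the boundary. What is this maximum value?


Step 1: On |z| = 17, |f(z)| = 2 * |z|^7 = 2 * 17^7
Step 2: By maximum modulus principle, maximum is on boundary.
Step 3: Maximum = 2 * 410338673 = 820677346

820677346


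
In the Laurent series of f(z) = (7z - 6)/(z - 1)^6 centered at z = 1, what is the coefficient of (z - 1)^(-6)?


Step 1: Write the numerator in powers of (z - 1): 7z - 6 = 7(z - 1) + (7*1 - 6) = 7(z - 1) + 1
Step 2: Divide by (z - 1)^6: f(z) = (z - 1)^(-6) + 7(z - 1)^(-5)
Step 3: This finite sum is the Laurent series of f about z = 1.
Step 4: Coefficient of (z - 1)^(-6) = 7*1 - 6 = 1

1


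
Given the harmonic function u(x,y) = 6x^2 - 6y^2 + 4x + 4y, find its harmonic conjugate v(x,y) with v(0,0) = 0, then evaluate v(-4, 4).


Step 1: v_x = -u_y = 12y - 4
Step 2: v_y = u_x = 12x + 4
Step 3: v = 12xy - 4x + 4y + C
Step 4: v(0,0) = 0 => C = 0
Step 5: v(-4, 4) = -160

-160


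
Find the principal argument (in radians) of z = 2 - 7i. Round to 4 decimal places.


Step 1: z = 2 - 7i
Step 2: arg(z) = atan2(-7, 2)
Step 3: arg(z) = -1.2925

-1.2925


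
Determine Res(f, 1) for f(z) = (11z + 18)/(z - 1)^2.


Step 1: Pole of order 2 at z = 1
Step 2: Res = lim d/dz [(z - 1)^2 * f(z)] as z -> 1
Step 3: (z - 1)^2 * f(z) = 11z + 18
Step 4: d/dz[11z + 18] = 11

11


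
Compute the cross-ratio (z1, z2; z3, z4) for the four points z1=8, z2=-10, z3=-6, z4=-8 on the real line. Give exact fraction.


Step 1: (z1-z3)(z2-z4) = 14 * (-2) = -28
Step 2: (z1-z4)(z2-z3) = 16 * (-4) = -64
Step 3: Cross-ratio = 28/64 = 7/16

7/16


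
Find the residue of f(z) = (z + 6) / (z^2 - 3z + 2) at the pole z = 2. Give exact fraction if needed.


Step 1: Q(z) = z^2 - 3z + 2 = (z - 2)(z - 1)
Step 2: Q'(z) = 2z - 3
Step 3: Q'(2) = 1, P(2) = 8
Step 4: Res = P(2)/Q'(2) = 8/1 = 8

8


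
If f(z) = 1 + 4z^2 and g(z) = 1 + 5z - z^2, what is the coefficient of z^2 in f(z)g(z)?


Step 1: z^2 term in f*g comes from: (1)*(-z^2) + (0)*(5z) + (4z^2)*(1)
Step 2: = -1 + 0 + 4
Step 3: = 3

3


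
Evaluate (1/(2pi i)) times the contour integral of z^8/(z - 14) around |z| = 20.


Step 1: f(z) = z^8, a = 14 is inside |z| = 20
Step 2: By Cauchy integral formula: (1/(2pi*i)) * integral = f(a)
Step 3: f(14) = 14^8 = 1475789056

1475789056


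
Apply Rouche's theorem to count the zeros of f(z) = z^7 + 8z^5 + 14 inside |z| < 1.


Step 1: On |z| = 1 the three terms have sizes |z^7| = 1^7 = 1, |8z^5| = 8*1^5 = 8, |14| = 14
Step 2: The dominant term is g(z) = 14; let h(z) = z^7 + 8z^5 so f = g + h
Step 3: On |z| = 1: |g| = 14 and |h| <= 1 + 8 = 9
Step 4: Since 14 > 9, |h| < |g| on |z| = 1, so by Rouche f has the same number of zeros as g inside |z| < 1
Step 5: g(z) = 14 is a nonzero constant with no zeros inside |z| < 1. Answer = 0

0


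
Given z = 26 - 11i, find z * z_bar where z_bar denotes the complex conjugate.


Step 1: conj(z) = 26 + 11i
Step 2: z * conj(z) = 26^2 + (-11)^2
Step 3: = 676 + 121 = 797

797


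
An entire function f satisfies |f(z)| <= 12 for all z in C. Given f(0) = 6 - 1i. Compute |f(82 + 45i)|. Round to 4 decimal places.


Step 1: By Liouville's theorem, a bounded entire function is constant.
Step 2: f(z) = f(0) = 6 - 1i for all z.
Step 3: |f(w)| = |6 - 1i| = sqrt(36 + 1)
Step 4: = 6.0828

6.0828


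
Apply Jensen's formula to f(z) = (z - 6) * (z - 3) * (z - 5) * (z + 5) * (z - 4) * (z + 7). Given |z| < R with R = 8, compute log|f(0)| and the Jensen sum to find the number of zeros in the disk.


Jensen's formula: (1/2pi)*integral log|f(Re^it)|dt = log|f(0)| + sum_{|a_k|<R} log(R/|a_k|)
Step 1: f(0) = (-6) * (-3) * (-5) * 5 * (-4) * 7 = 12600
Step 2: log|f(0)| = log|6| + log|3| + log|5| + log|-5| + log|4| + log|-7| = 9.4415
Step 3: Zeros inside |z| < 8: 6, 3, 5, -5, 4, -7
Step 4: Jensen sum = log(8/6) + log(8/3) + log(8/5) + log(8/5) + log(8/4) + log(8/7) = 3.0352
Step 5: n(R) = number of terms in the Jensen sum = count of zeros inside |z| < 8 = 6

6


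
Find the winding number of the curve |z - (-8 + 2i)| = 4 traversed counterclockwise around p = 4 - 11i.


Step 1: Center c = (-8, 2), radius = 4
Step 2: |p - c|^2 = 12^2 + (-13)^2 = 313
Step 3: r^2 = 16
Step 4: |p-c| > r so winding number = 0

0


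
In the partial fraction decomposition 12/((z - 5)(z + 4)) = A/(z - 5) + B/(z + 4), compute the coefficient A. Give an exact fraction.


Step 1: Multiply both sides by (z - 5) and set z = 5
Step 2: A = 12 / (5 + 4)
Step 3: A = 12 / 9
Step 4: A = 4/3

4/3


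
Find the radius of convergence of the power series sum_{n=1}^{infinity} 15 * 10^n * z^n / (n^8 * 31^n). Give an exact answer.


Step 1: General term a_n = 15 * 10^n / (n^8 * 31^n)
Step 2: By the root test, |a_n|^(1/n) = 15^(1/n) * 10 / (n^(8/n) * 31) -> 10/31 as n -> infinity (since 15^(1/n) -> 1 and n^(8/n) -> 1)
Step 3: R = 1/lim|a_n|^(1/n) = 31/10

31/10


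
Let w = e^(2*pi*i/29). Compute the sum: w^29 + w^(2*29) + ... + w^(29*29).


Step 1: The sum sum_{j=1}^{n} w^(k*j) equals n if n | k, else 0.
Step 2: Here n = 29, k = 29
Step 3: Does n divide k? 29 | 29 -> True
Step 4: Sum = 29

29


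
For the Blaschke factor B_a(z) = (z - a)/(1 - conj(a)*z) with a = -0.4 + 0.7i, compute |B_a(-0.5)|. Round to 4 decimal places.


Step 1: Numerator z0 - a = -0.5 - (-0.4 + 0.7i) = -0.1 - 0.7i
Step 2: Denominator 1 - conj(a)*z0 = 1 - (-0.4 - 0.7i)*(-0.5) = 0.8 - 0.35i
Step 3: |z0 - a|^2 = (-0.1)^2 + (-0.7)^2 = 0.5; |1 - conj(a)*z0|^2 = 0.8^2 + (-0.35)^2 = 0.7625
Step 4: |B_a(-0.5)| = sqrt(0.5 / 0.7625) = sqrt(0.655738)
Step 5: = 0.8098

0.8098


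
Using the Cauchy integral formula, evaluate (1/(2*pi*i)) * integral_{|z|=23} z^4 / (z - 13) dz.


Step 1: f(z) = z^4, a = 13 is inside |z| = 23
Step 2: By Cauchy integral formula: (1/(2pi*i)) * integral = f(a)
Step 3: f(13) = 13^4 = 28561

28561


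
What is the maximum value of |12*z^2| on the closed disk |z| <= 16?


Step 1: On |z| = 16, |f(z)| = 12 * |z|^2 = 12 * 16^2
Step 2: By maximum modulus principle, maximum is on boundary.
Step 3: Maximum = 12 * 256 = 3072

3072


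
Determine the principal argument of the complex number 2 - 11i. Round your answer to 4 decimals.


Step 1: z = 2 - 11i
Step 2: arg(z) = atan2(-11, 2)
Step 3: arg(z) = -1.3909

-1.3909


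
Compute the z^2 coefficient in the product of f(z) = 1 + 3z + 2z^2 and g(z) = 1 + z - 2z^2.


Step 1: z^2 term in f*g comes from: (1)*(-2z^2) + (3z)*(z) + (2z^2)*(1)
Step 2: = -2 + 3 + 2
Step 3: = 3

3


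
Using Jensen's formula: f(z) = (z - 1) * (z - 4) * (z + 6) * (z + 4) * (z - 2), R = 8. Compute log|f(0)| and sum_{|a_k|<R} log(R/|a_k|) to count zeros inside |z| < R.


Jensen's formula: (1/2pi)*integral log|f(Re^it)|dt = log|f(0)| + sum_{|a_k|<R} log(R/|a_k|)
Step 1: f(0) = (-1) * (-4) * 6 * 4 * (-2) = -192
Step 2: log|f(0)| = log|1| + log|4| + log|-6| + log|-4| + log|2| = 5.2575
Step 3: Zeros inside |z| < 8: 1, 4, -6, -4, 2
Step 4: Jensen sum = log(8/1) + log(8/4) + log(8/6) + log(8/4) + log(8/2) = 5.1397
Step 5: n(R) = number of terms in the Jensen sum = count of zeros inside |z| < 8 = 5

5


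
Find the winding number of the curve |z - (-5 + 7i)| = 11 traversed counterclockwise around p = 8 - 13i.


Step 1: Center c = (-5, 7), radius = 11
Step 2: |p - c|^2 = 13^2 + (-20)^2 = 569
Step 3: r^2 = 121
Step 4: |p-c| > r so winding number = 0

0


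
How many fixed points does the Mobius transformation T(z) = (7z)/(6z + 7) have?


Step 1: Fixed points satisfy T(z) = z
Step 2: 6z^2 = 0
Step 3: Discriminant = 0^2 - 4*6*0 = 0
Step 4: Number of fixed points = 1

1


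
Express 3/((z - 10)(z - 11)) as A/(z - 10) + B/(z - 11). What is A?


Step 1: Multiply both sides by (z - 10) and set z = 10
Step 2: A = 3 / (10 - 11)
Step 3: A = 3 / (-1)
Step 4: A = -3

-3


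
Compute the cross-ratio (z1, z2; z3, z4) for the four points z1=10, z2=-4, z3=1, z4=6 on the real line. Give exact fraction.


Step 1: (z1-z3)(z2-z4) = 9 * (-10) = -90
Step 2: (z1-z4)(z2-z3) = 4 * (-5) = -20
Step 3: Cross-ratio = 90/20 = 9/2

9/2


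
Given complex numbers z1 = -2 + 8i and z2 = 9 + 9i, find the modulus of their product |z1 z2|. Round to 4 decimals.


Step 1: |z1| = sqrt((-2)^2 + 8^2) = sqrt(68)
Step 2: |z2| = sqrt(9^2 + 9^2) = sqrt(162)
Step 3: |z1*z2| = |z1|*|z2| = sqrt(68) * sqrt(162) = sqrt(68 * 162) = sqrt(11016)
Step 4: = 104.9571

104.9571


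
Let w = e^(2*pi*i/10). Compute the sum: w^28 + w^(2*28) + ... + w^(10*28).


Step 1: The sum sum_{j=1}^{n} w^(k*j) equals n if n | k, else 0.
Step 2: Here n = 10, k = 28
Step 3: Does n divide k? 10 | 28 -> False
Step 4: Sum = 0

0


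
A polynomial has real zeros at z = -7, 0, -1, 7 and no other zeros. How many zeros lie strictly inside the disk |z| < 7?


Step 1: Check each root:
  z = -7: |-7| = 7 >= 7
  z = 0: |0| = 0 < 7
  z = -1: |-1| = 1 < 7
  z = 7: |7| = 7 >= 7
Step 2: Count = 2

2


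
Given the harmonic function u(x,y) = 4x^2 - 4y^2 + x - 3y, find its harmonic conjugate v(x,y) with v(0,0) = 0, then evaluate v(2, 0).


Step 1: v_x = -u_y = 8y + 3
Step 2: v_y = u_x = 8x + 1
Step 3: v = 8xy + 3x + y + C
Step 4: v(0,0) = 0 => C = 0
Step 5: v(2, 0) = 6

6


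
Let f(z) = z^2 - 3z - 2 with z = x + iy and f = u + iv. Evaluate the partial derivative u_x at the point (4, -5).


Step 1: f(z) = (x+iy)^2 - 3(x+iy) - 2
Step 2: u = (x^2 - y^2) - 3x - 2
Step 3: u_x = 2x - 3
Step 4: At (4, -5): u_x = 8 - 3 = 5

5


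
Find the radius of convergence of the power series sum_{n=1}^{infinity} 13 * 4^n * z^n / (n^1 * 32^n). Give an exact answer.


Step 1: General term a_n = 13 * 4^n / (n^1 * 32^n)
Step 2: By the root test, |a_n|^(1/n) = 13^(1/n) * 4 / (n^(1/n) * 32) -> 4/32 as n -> infinity (since 13^(1/n) -> 1 and n^(1/n) -> 1)
Step 3: R = 1/lim|a_n|^(1/n) = 32/4 = 8

8


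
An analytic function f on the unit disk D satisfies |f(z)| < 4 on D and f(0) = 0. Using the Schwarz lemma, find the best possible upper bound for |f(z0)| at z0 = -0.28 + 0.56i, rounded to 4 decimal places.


Step 1: g = f/4 maps D -> D with g(0) = 0, so by the Schwarz lemma |g(z)| <= |z|, i.e. |f(z)| <= 4|z|; this is sharp (f(z) = 4z).
Step 2: |z0|^2 = (-0.28)^2 + 0.56^2 = 0.392
Step 3: |z0| = sqrt(0.392) = 0.626099
Step 4: Best bound = 4 * |z0| = 4 * 0.626099 = 2.5044

2.5044


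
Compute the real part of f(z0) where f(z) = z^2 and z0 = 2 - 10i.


Step 1: z0 = 2 - 10i
Step 2: z0^2 = 2^2 - (-10)^2 - 40i
Step 3: real part = 4 - 100 = -96

-96


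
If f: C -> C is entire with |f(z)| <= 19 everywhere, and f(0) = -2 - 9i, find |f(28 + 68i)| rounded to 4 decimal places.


Step 1: By Liouville's theorem, a bounded entire function is constant.
Step 2: f(z) = f(0) = -2 - 9i for all z.
Step 3: |f(w)| = |-2 - 9i| = sqrt(4 + 81)
Step 4: = 9.2195

9.2195


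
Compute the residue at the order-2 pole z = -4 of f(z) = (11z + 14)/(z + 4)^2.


Step 1: Pole of order 2 at z = -4
Step 2: Res = lim d/dz [(z + 4)^2 * f(z)] as z -> -4
Step 3: (z + 4)^2 * f(z) = 11z + 14
Step 4: d/dz[11z + 14] = 11

11


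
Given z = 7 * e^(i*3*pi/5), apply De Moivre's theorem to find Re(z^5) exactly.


Step 1: By De Moivre's theorem, z^5 = 7^5 * e^(i*5*3*pi/5) = 16807 * (cos(3*pi) + i*sin(3*pi))
Step 2: |z|^5 = 7^5 = 16807
Step 3: Reduce the angle mod 2*pi: 3*pi - 2*pi = pi
Step 4: cos(pi) = -1
Step 5: Re(z^5) = 16807 * (-1) = -16807

-16807


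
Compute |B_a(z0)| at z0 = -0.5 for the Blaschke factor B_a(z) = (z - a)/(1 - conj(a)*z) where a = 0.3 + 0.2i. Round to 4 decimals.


Step 1: Numerator z0 - a = -0.5 - (0.3 + 0.2i) = -0.8 - 0.2i
Step 2: Denominator 1 - conj(a)*z0 = 1 - (0.3 - 0.2i)*(-0.5) = 1.15 - 0.1i
Step 3: |z0 - a|^2 = (-0.8)^2 + (-0.2)^2 = 0.68; |1 - conj(a)*z0|^2 = 1.15^2 + (-0.1)^2 = 1.3325
Step 4: |B_a(-0.5)| = sqrt(0.68 / 1.3325) = sqrt(0.510319)
Step 5: = 0.7144

0.7144


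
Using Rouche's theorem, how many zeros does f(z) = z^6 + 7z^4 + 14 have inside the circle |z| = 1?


Step 1: On |z| = 1 the three terms have sizes |z^6| = 1^6 = 1, |7z^4| = 7*1^4 = 7, |14| = 14
Step 2: The dominant term is g(z) = 14; let h(z) = z^6 + 7z^4 so f = g + h
Step 3: On |z| = 1: |g| = 14 and |h| <= 1 + 7 = 8
Step 4: Since 14 > 8, |h| < |g| on |z| = 1, so by Rouche f has the same number of zeros as g inside |z| < 1
Step 5: g(z) = 14 is a nonzero constant with no zeros inside |z| < 1. Answer = 0

0


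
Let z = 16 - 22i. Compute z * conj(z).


Step 1: conj(z) = 16 + 22i
Step 2: z * conj(z) = 16^2 + (-22)^2
Step 3: = 256 + 484 = 740

740


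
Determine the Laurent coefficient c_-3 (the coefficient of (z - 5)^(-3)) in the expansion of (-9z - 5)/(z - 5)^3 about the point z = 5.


Step 1: Write the numerator in powers of (z - 5): -9z - 5 = -9(z - 5) + (-9*5 - 5) = -9(z - 5) - 50
Step 2: Divide by (z - 5)^3: f(z) = -50(z - 5)^(-3) - 9(z - 5)^(-2)
Step 3: This finite sum is the Laurent series of f about z = 5.
Step 4: Coefficient of (z - 5)^(-3) = -9*5 - 5 = -50

-50


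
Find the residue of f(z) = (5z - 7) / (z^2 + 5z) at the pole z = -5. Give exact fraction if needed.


Step 1: Q(z) = z^2 + 5z = (z + 5)(z)
Step 2: Q'(z) = 2z + 5
Step 3: Q'(-5) = -5, P(-5) = -32
Step 4: Res = P(-5)/Q'(-5) = -32/(-5) = 32/5

32/5


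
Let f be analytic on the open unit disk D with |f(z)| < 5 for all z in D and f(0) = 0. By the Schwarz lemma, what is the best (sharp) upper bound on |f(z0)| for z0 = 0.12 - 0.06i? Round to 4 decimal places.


Step 1: g = f/5 maps D -> D with g(0) = 0, so by the Schwarz lemma |g(z)| <= |z|, i.e. |f(z)| <= 5|z|; this is sharp (f(z) = 5z).
Step 2: |z0|^2 = 0.12^2 + (-0.06)^2 = 0.018
Step 3: |z0| = sqrt(0.018) = 0.134164
Step 4: Best bound = 5 * |z0| = 5 * 0.134164 = 0.6708

0.6708


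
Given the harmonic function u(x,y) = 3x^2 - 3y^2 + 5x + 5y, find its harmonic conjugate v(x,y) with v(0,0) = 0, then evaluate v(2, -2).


Step 1: v_x = -u_y = 6y - 5
Step 2: v_y = u_x = 6x + 5
Step 3: v = 6xy - 5x + 5y + C
Step 4: v(0,0) = 0 => C = 0
Step 5: v(2, -2) = -44

-44


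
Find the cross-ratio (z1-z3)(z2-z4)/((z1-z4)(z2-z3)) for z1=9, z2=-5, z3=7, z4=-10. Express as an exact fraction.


Step 1: (z1-z3)(z2-z4) = 2 * 5 = 10
Step 2: (z1-z4)(z2-z3) = 19 * (-12) = -228
Step 3: Cross-ratio = -10/228 = -5/114

-5/114


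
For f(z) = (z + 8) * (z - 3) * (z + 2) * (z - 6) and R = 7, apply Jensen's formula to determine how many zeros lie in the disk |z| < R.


Jensen's formula: (1/2pi)*integral log|f(Re^it)|dt = log|f(0)| + sum_{|a_k|<R} log(R/|a_k|)
Step 1: f(0) = 8 * (-3) * 2 * (-6) = 288
Step 2: log|f(0)| = log|-8| + log|3| + log|-2| + log|6| = 5.663
Step 3: Zeros inside |z| < 7: 3, -2, 6
Step 4: Jensen sum = log(7/3) + log(7/2) + log(7/6) = 2.2542
Step 5: n(R) = number of terms in the Jensen sum = count of zeros inside |z| < 7 = 3

3


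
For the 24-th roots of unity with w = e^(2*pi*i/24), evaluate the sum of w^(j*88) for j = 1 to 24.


Step 1: The sum sum_{j=1}^{n} w^(k*j) equals n if n | k, else 0.
Step 2: Here n = 24, k = 88
Step 3: Does n divide k? 24 | 88 -> False
Step 4: Sum = 0

0


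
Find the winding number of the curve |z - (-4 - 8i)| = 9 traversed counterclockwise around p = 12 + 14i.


Step 1: Center c = (-4, -8), radius = 9
Step 2: |p - c|^2 = 16^2 + 22^2 = 740
Step 3: r^2 = 81
Step 4: |p-c| > r so winding number = 0

0


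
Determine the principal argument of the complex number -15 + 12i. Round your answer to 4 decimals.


Step 1: z = -15 + 12i
Step 2: arg(z) = atan2(12, -15)
Step 3: arg(z) = 2.4669

2.4669


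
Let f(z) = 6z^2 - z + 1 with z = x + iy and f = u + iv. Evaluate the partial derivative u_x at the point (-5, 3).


Step 1: f(z) = 6(x+iy)^2 - (x+iy) + 1
Step 2: u = 6(x^2 - y^2) - x + 1
Step 3: u_x = 12x - 1
Step 4: At (-5, 3): u_x = -60 - 1 = -61

-61


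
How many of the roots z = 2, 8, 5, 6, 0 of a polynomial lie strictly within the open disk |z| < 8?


Step 1: Check each root:
  z = 2: |2| = 2 < 8
  z = 8: |8| = 8 >= 8
  z = 5: |5| = 5 < 8
  z = 6: |6| = 6 < 8
  z = 0: |0| = 0 < 8
Step 2: Count = 4

4


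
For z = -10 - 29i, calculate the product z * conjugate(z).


Step 1: conj(z) = -10 + 29i
Step 2: z * conj(z) = (-10)^2 + (-29)^2
Step 3: = 100 + 841 = 941

941


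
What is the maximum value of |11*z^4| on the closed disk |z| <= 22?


Step 1: On |z| = 22, |f(z)| = 11 * |z|^4 = 11 * 22^4
Step 2: By maximum modulus principle, maximum is on boundary.
Step 3: Maximum = 11 * 234256 = 2576816

2576816


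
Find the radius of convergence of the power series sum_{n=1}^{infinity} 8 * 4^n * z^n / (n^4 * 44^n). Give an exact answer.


Step 1: General term a_n = 8 * 4^n / (n^4 * 44^n)
Step 2: By the root test, |a_n|^(1/n) = 8^(1/n) * 4 / (n^(4/n) * 44) -> 4/44 as n -> infinity (since 8^(1/n) -> 1 and n^(4/n) -> 1)
Step 3: R = 1/lim|a_n|^(1/n) = 44/4 = 11

11


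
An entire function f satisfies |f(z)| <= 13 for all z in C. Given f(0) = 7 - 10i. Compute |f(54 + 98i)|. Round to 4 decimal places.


Step 1: By Liouville's theorem, a bounded entire function is constant.
Step 2: f(z) = f(0) = 7 - 10i for all z.
Step 3: |f(w)| = |7 - 10i| = sqrt(49 + 100)
Step 4: = 12.2066

12.2066


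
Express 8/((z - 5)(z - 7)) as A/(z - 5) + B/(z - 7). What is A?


Step 1: Multiply both sides by (z - 5) and set z = 5
Step 2: A = 8 / (5 - 7)
Step 3: A = 8 / (-2)
Step 4: A = -4

-4


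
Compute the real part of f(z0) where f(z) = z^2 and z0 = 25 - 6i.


Step 1: z0 = 25 - 6i
Step 2: z0^2 = 25^2 - (-6)^2 - 300i
Step 3: real part = 625 - 36 = 589

589


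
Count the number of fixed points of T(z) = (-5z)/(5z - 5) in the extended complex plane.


Step 1: Fixed points satisfy T(z) = z
Step 2: 5z^2 = 0
Step 3: Discriminant = 0^2 - 4*5*0 = 0
Step 4: Number of fixed points = 1

1


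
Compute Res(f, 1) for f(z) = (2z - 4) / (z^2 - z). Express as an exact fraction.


Step 1: Q(z) = z^2 - z = (z - 1)(z)
Step 2: Q'(z) = 2z - 1
Step 3: Q'(1) = 1, P(1) = -2
Step 4: Res = P(1)/Q'(1) = -2/1 = -2

-2


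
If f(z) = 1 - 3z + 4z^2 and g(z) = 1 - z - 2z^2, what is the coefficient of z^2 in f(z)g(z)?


Step 1: z^2 term in f*g comes from: (1)*(-2z^2) + (-3z)*(-z) + (4z^2)*(1)
Step 2: = -2 + 3 + 4
Step 3: = 5

5


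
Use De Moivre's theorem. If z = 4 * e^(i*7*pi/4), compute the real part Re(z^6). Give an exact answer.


Step 1: By De Moivre's theorem, z^6 = 4^6 * e^(i*6*7*pi/4) = 4096 * (cos(21*pi/2) + i*sin(21*pi/2))
Step 2: |z|^6 = 4^6 = 4096
Step 3: Reduce the angle mod 2*pi: 21*pi/2 - 10*pi = pi/2
Step 4: cos(pi/2) = 0
Step 5: Re(z^6) = 4096 * 0 = 0

0


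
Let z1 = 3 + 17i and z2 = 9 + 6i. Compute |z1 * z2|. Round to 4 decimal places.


Step 1: |z1| = sqrt(3^2 + 17^2) = sqrt(298)
Step 2: |z2| = sqrt(9^2 + 6^2) = sqrt(117)
Step 3: |z1*z2| = |z1|*|z2| = sqrt(298) * sqrt(117) = sqrt(298 * 117) = sqrt(34866)
Step 4: = 186.7244

186.7244


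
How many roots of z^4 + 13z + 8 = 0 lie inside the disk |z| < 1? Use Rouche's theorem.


Step 1: On |z| = 1 the three terms have sizes |z^4| = 1^4 = 1, |13z| = 13*1 = 13, |8| = 8
Step 2: The dominant term is g(z) = 13z; let h(z) = z^4 + 8 so f = g + h
Step 3: On |z| = 1: |g| = 13 and |h| <= 1 + 8 = 9
Step 4: Since 13 > 9, |h| < |g| on |z| = 1, so by Rouche f has the same number of zeros as g inside |z| < 1
Step 5: g(z) = 13z has 1 zero (at the origin, multiplicity 1) inside |z| < 1. Answer = 1

1


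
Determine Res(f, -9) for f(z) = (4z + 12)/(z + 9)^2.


Step 1: Pole of order 2 at z = -9
Step 2: Res = lim d/dz [(z + 9)^2 * f(z)] as z -> -9
Step 3: (z + 9)^2 * f(z) = 4z + 12
Step 4: d/dz[4z + 12] = 4

4


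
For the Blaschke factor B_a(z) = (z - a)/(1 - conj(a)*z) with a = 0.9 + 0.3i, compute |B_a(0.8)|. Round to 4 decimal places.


Step 1: Numerator z0 - a = 0.8 - (0.9 + 0.3i) = -0.1 - 0.3i
Step 2: Denominator 1 - conj(a)*z0 = 1 - (0.9 - 0.3i)*0.8 = 0.28 + 0.24i
Step 3: |z0 - a|^2 = (-0.1)^2 + (-0.3)^2 = 0.1; |1 - conj(a)*z0|^2 = 0.28^2 + 0.24^2 = 0.136
Step 4: |B_a(0.8)| = sqrt(0.1 / 0.136) = sqrt(0.735294)
Step 5: = 0.8575

0.8575


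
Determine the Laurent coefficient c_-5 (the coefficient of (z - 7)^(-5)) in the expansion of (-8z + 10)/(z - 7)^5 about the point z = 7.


Step 1: Write the numerator in powers of (z - 7): -8z + 10 = -8(z - 7) + (-8*7 + 10) = -8(z - 7) - 46
Step 2: Divide by (z - 7)^5: f(z) = -46(z - 7)^(-5) - 8(z - 7)^(-4)
Step 3: This finite sum is the Laurent series of f about z = 7.
Step 4: Coefficient of (z - 7)^(-5) = -8*7 + 10 = -46

-46


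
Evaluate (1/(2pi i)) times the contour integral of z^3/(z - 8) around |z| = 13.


Step 1: f(z) = z^3, a = 8 is inside |z| = 13
Step 2: By Cauchy integral formula: (1/(2pi*i)) * integral = f(a)
Step 3: f(8) = 8^3 = 512

512


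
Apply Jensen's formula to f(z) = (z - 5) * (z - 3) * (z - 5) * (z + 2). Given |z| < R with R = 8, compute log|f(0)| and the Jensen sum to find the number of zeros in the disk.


Jensen's formula: (1/2pi)*integral log|f(Re^it)|dt = log|f(0)| + sum_{|a_k|<R} log(R/|a_k|)
Step 1: f(0) = (-5) * (-3) * (-5) * 2 = -150
Step 2: log|f(0)| = log|5| + log|3| + log|5| + log|-2| = 5.0106
Step 3: Zeros inside |z| < 8: 5, 3, 5, -2
Step 4: Jensen sum = log(8/5) + log(8/3) + log(8/5) + log(8/2) = 3.3071
Step 5: n(R) = number of terms in the Jensen sum = count of zeros inside |z| < 8 = 4

4


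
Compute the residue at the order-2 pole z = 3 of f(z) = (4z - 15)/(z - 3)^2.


Step 1: Pole of order 2 at z = 3
Step 2: Res = lim d/dz [(z - 3)^2 * f(z)] as z -> 3
Step 3: (z - 3)^2 * f(z) = 4z - 15
Step 4: d/dz[4z - 15] = 4

4


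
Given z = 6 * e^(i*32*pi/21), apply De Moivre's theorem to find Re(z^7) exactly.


Step 1: By De Moivre's theorem, z^7 = 6^7 * e^(i*7*32*pi/21) = 279936 * (cos(32*pi/3) + i*sin(32*pi/3))
Step 2: |z|^7 = 6^7 = 279936
Step 3: Reduce the angle mod 2*pi: 32*pi/3 - 10*pi = 2*pi/3
Step 4: cos(2*pi/3) = -1/2
Step 5: Re(z^7) = 279936 * (-1/2) = -139968

-139968


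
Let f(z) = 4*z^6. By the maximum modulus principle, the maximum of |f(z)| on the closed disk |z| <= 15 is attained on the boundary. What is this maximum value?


Step 1: On |z| = 15, |f(z)| = 4 * |z|^6 = 4 * 15^6
Step 2: By maximum modulus principle, maximum is on boundary.
Step 3: Maximum = 4 * 11390625 = 45562500

45562500


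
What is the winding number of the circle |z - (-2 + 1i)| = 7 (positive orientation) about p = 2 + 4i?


Step 1: Center c = (-2, 1), radius = 7
Step 2: |p - c|^2 = 4^2 + 3^2 = 25
Step 3: r^2 = 49
Step 4: |p-c| < r so winding number = 1

1


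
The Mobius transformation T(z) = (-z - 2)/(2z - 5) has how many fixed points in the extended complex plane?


Step 1: Fixed points satisfy T(z) = z
Step 2: 2z^2 - 4z + 2 = 0
Step 3: Discriminant = (-4)^2 - 4*2*2 = 0
Step 4: Number of fixed points = 1

1


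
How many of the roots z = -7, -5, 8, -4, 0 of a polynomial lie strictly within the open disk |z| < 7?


Step 1: Check each root:
  z = -7: |-7| = 7 >= 7
  z = -5: |-5| = 5 < 7
  z = 8: |8| = 8 >= 7
  z = -4: |-4| = 4 < 7
  z = 0: |0| = 0 < 7
Step 2: Count = 3

3


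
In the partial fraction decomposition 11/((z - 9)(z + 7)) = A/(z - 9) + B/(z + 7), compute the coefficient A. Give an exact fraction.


Step 1: Multiply both sides by (z - 9) and set z = 9
Step 2: A = 11 / (9 + 7)
Step 3: A = 11 / 16
Step 4: A = 11/16

11/16


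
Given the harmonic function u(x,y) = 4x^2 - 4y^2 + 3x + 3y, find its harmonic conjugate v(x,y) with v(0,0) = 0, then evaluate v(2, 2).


Step 1: v_x = -u_y = 8y - 3
Step 2: v_y = u_x = 8x + 3
Step 3: v = 8xy - 3x + 3y + C
Step 4: v(0,0) = 0 => C = 0
Step 5: v(2, 2) = 32

32


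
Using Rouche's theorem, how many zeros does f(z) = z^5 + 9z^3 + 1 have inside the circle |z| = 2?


Step 1: On |z| = 2 the three terms have sizes |z^5| = 2^5 = 32, |9z^3| = 9*2^3 = 72, |1| = 1
Step 2: The dominant term is g(z) = 9z^3; let h(z) = z^5 + 1 so f = g + h
Step 3: On |z| = 2: |g| = 72 and |h| <= 32 + 1 = 33
Step 4: Since 72 > 33, |h| < |g| on |z| = 2, so by Rouche f has the same number of zeros as g inside |z| < 2
Step 5: g(z) = 9z^3 has 3 zeros (at the origin, multiplicity 3) inside |z| < 2. Answer = 3

3


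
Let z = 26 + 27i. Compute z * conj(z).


Step 1: conj(z) = 26 - 27i
Step 2: z * conj(z) = 26^2 + 27^2
Step 3: = 676 + 729 = 1405

1405


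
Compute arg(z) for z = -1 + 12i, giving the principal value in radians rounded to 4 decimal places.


Step 1: z = -1 + 12i
Step 2: arg(z) = atan2(12, -1)
Step 3: arg(z) = 1.6539

1.6539


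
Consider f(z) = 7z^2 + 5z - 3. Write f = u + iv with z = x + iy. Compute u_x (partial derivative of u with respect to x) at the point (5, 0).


Step 1: f(z) = 7(x+iy)^2 + 5(x+iy) - 3
Step 2: u = 7(x^2 - y^2) + 5x - 3
Step 3: u_x = 14x + 5
Step 4: At (5, 0): u_x = 70 + 5 = 75

75


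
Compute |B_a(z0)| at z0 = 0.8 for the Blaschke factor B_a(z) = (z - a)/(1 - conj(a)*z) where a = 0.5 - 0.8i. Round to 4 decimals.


Step 1: Numerator z0 - a = 0.8 - (0.5 - 0.8i) = 0.3 + 0.8i
Step 2: Denominator 1 - conj(a)*z0 = 1 - (0.5 + 0.8i)*0.8 = 0.6 - 0.64i
Step 3: |z0 - a|^2 = 0.3^2 + 0.8^2 = 0.73; |1 - conj(a)*z0|^2 = 0.6^2 + (-0.64)^2 = 0.7696
Step 4: |B_a(0.8)| = sqrt(0.73 / 0.7696) = sqrt(0.948545)
Step 5: = 0.9739

0.9739


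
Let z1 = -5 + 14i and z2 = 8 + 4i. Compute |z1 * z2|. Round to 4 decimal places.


Step 1: |z1| = sqrt((-5)^2 + 14^2) = sqrt(221)
Step 2: |z2| = sqrt(8^2 + 4^2) = sqrt(80)
Step 3: |z1*z2| = |z1|*|z2| = sqrt(221) * sqrt(80) = sqrt(221 * 80) = sqrt(17680)
Step 4: = 132.9662

132.9662


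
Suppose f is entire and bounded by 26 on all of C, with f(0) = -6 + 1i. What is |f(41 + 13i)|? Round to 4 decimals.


Step 1: By Liouville's theorem, a bounded entire function is constant.
Step 2: f(z) = f(0) = -6 + 1i for all z.
Step 3: |f(w)| = |-6 + 1i| = sqrt(36 + 1)
Step 4: = 6.0828

6.0828


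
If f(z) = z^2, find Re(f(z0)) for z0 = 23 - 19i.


Step 1: z0 = 23 - 19i
Step 2: z0^2 = 23^2 - (-19)^2 - 874i
Step 3: real part = 529 - 361 = 168

168


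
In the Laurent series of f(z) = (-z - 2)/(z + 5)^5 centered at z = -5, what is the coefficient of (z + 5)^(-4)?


Step 1: Write the numerator in powers of (z + 5): -z - 2 = -(z + 5) + (-1*(-5) - 2) = -(z + 5) + 3
Step 2: Divide by (z + 5)^5: f(z) = 3(z + 5)^(-5) - (z + 5)^(-4)
Step 3: This finite sum is the Laurent series of f about z = -5.
Step 4: Coefficient of (z + 5)^(-4) = coefficient of (z + 5) in the re-centred numerator = -1

-1


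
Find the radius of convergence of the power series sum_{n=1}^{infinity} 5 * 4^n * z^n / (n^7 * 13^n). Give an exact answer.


Step 1: General term a_n = 5 * 4^n / (n^7 * 13^n)
Step 2: By the root test, |a_n|^(1/n) = 5^(1/n) * 4 / (n^(7/n) * 13) -> 4/13 as n -> infinity (since 5^(1/n) -> 1 and n^(7/n) -> 1)
Step 3: R = 1/lim|a_n|^(1/n) = 13/4

13/4


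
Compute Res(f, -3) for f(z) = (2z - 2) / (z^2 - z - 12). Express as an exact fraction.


Step 1: Q(z) = z^2 - z - 12 = (z + 3)(z - 4)
Step 2: Q'(z) = 2z - 1
Step 3: Q'(-3) = -7, P(-3) = -8
Step 4: Res = P(-3)/Q'(-3) = -8/(-7) = 8/7

8/7


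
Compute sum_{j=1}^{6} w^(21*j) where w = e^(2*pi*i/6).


Step 1: The sum sum_{j=1}^{n} w^(k*j) equals n if n | k, else 0.
Step 2: Here n = 6, k = 21
Step 3: Does n divide k? 6 | 21 -> False
Step 4: Sum = 0

0


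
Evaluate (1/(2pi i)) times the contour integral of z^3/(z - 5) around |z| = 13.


Step 1: f(z) = z^3, a = 5 is inside |z| = 13
Step 2: By Cauchy integral formula: (1/(2pi*i)) * integral = f(a)
Step 3: f(5) = 5^3 = 125

125


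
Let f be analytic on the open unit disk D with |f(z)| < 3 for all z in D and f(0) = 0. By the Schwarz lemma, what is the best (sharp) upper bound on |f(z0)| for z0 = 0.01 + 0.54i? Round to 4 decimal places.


Step 1: g = f/3 maps D -> D with g(0) = 0, so by the Schwarz lemma |g(z)| <= |z|, i.e. |f(z)| <= 3|z|; this is sharp (f(z) = 3z).
Step 2: |z0|^2 = 0.01^2 + 0.54^2 = 0.2917
Step 3: |z0| = sqrt(0.2917) = 0.540093
Step 4: Best bound = 3 * |z0| = 3 * 0.540093 = 1.6203

1.6203


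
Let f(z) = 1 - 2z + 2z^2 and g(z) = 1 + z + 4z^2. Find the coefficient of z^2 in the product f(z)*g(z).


Step 1: z^2 term in f*g comes from: (1)*(4z^2) + (-2z)*(z) + (2z^2)*(1)
Step 2: = 4 - 2 + 2
Step 3: = 4

4


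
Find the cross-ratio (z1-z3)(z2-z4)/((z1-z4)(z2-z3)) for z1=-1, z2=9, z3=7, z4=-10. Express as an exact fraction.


Step 1: (z1-z3)(z2-z4) = (-8) * 19 = -152
Step 2: (z1-z4)(z2-z3) = 9 * 2 = 18
Step 3: Cross-ratio = -152/18 = -76/9

-76/9


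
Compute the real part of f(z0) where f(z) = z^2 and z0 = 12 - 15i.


Step 1: z0 = 12 - 15i
Step 2: z0^2 = 12^2 - (-15)^2 - 360i
Step 3: real part = 144 - 225 = -81

-81


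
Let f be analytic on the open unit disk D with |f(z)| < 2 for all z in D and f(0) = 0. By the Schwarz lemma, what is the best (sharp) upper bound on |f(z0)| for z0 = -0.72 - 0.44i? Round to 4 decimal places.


Step 1: g = f/2 maps D -> D with g(0) = 0, so by the Schwarz lemma |g(z)| <= |z|, i.e. |f(z)| <= 2|z|; this is sharp (f(z) = 2z).
Step 2: |z0|^2 = (-0.72)^2 + (-0.44)^2 = 0.712
Step 3: |z0| = sqrt(0.712) = 0.843801
Step 4: Best bound = 2 * |z0| = 2 * 0.843801 = 1.6876

1.6876


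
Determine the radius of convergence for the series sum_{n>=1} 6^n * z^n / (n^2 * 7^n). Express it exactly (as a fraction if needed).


Step 1: General term a_n = 6^n / (n^2 * 7^n)
Step 2: By the root test, |a_n|^(1/n) = 6 / (n^(2/n) * 7) -> 6/7 as n -> infinity (since n^(2/n) -> 1)
Step 3: R = 1/lim|a_n|^(1/n) = 7/6

7/6


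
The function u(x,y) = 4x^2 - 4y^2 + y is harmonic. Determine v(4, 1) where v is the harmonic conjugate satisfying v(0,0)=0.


Step 1: v_x = -u_y = 8y - 1
Step 2: v_y = u_x = 8x + 0
Step 3: v = 8xy - x + C
Step 4: v(0,0) = 0 => C = 0
Step 5: v(4, 1) = 28

28


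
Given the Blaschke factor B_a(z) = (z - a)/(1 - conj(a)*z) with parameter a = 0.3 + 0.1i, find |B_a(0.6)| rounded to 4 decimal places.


Step 1: Numerator z0 - a = 0.6 - (0.3 + 0.1i) = 0.3 - 0.1i
Step 2: Denominator 1 - conj(a)*z0 = 1 - (0.3 - 0.1i)*0.6 = 0.82 + 0.06i
Step 3: |z0 - a|^2 = 0.3^2 + (-0.1)^2 = 0.1; |1 - conj(a)*z0|^2 = 0.82^2 + 0.06^2 = 0.676
Step 4: |B_a(0.6)| = sqrt(0.1 / 0.676) = sqrt(0.147929)
Step 5: = 0.3846

0.3846


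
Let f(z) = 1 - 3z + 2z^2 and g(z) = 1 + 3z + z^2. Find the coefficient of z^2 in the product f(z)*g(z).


Step 1: z^2 term in f*g comes from: (1)*(z^2) + (-3z)*(3z) + (2z^2)*(1)
Step 2: = 1 - 9 + 2
Step 3: = -6

-6


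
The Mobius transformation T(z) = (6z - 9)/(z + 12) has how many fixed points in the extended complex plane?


Step 1: Fixed points satisfy T(z) = z
Step 2: z^2 + 6z + 9 = 0
Step 3: Discriminant = 6^2 - 4*1*9 = 0
Step 4: Number of fixed points = 1

1


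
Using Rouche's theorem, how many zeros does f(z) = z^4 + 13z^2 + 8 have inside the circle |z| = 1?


Step 1: On |z| = 1 the three terms have sizes |z^4| = 1^4 = 1, |13z^2| = 13*1^2 = 13, |8| = 8
Step 2: The dominant term is g(z) = 13z^2; let h(z) = z^4 + 8 so f = g + h
Step 3: On |z| = 1: |g| = 13 and |h| <= 1 + 8 = 9
Step 4: Since 13 > 9, |h| < |g| on |z| = 1, so by Rouche f has the same number of zeros as g inside |z| < 1
Step 5: g(z) = 13z^2 has 2 zeros (at the origin, multiplicity 2) inside |z| < 1. Answer = 2

2


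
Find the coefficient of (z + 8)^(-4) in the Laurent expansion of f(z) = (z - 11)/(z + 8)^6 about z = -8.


Step 1: Write the numerator in powers of (z + 8): z - 11 = (z + 8) + (1*(-8) - 11) = (z + 8) - 19
Step 2: Divide by (z + 8)^6: f(z) = -19(z + 8)^(-6) + (z + 8)^(-5)
Step 3: This finite sum is the Laurent series of f about z = -8.
Step 4: Only the powers -6 and -5 appear, so the coefficient of (z + 8)^(-4) = 0

0


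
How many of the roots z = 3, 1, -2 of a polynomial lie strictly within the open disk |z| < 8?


Step 1: Check each root:
  z = 3: |3| = 3 < 8
  z = 1: |1| = 1 < 8
  z = -2: |-2| = 2 < 8
Step 2: Count = 3

3


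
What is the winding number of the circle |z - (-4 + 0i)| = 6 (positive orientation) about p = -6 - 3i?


Step 1: Center c = (-4, 0), radius = 6
Step 2: |p - c|^2 = (-2)^2 + (-3)^2 = 13
Step 3: r^2 = 36
Step 4: |p-c| < r so winding number = 1

1


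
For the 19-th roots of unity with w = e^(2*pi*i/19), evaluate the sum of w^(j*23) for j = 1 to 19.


Step 1: The sum sum_{j=1}^{n} w^(k*j) equals n if n | k, else 0.
Step 2: Here n = 19, k = 23
Step 3: Does n divide k? 19 | 23 -> False
Step 4: Sum = 0

0


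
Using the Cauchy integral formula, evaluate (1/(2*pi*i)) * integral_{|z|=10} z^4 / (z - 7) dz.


Step 1: f(z) = z^4, a = 7 is inside |z| = 10
Step 2: By Cauchy integral formula: (1/(2pi*i)) * integral = f(a)
Step 3: f(7) = 7^4 = 2401

2401


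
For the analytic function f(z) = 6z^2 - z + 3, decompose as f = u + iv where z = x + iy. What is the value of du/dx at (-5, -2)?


Step 1: f(z) = 6(x+iy)^2 - (x+iy) + 3
Step 2: u = 6(x^2 - y^2) - x + 3
Step 3: u_x = 12x - 1
Step 4: At (-5, -2): u_x = -60 - 1 = -61

-61


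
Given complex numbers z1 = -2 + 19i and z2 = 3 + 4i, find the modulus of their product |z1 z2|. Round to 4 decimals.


Step 1: |z1| = sqrt((-2)^2 + 19^2) = sqrt(365)
Step 2: |z2| = sqrt(3^2 + 4^2) = sqrt(25)
Step 3: |z1*z2| = |z1|*|z2| = sqrt(365) * sqrt(25) = sqrt(365 * 25) = sqrt(9125)
Step 4: = 95.5249

95.5249


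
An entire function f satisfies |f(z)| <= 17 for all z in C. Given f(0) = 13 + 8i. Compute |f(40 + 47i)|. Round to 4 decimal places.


Step 1: By Liouville's theorem, a bounded entire function is constant.
Step 2: f(z) = f(0) = 13 + 8i for all z.
Step 3: |f(w)| = |13 + 8i| = sqrt(169 + 64)
Step 4: = 15.2643

15.2643


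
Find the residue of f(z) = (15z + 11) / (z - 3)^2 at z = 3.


Step 1: Pole of order 2 at z = 3
Step 2: Res = lim d/dz [(z - 3)^2 * f(z)] as z -> 3
Step 3: (z - 3)^2 * f(z) = 15z + 11
Step 4: d/dz[15z + 11] = 15

15


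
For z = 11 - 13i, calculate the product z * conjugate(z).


Step 1: conj(z) = 11 + 13i
Step 2: z * conj(z) = 11^2 + (-13)^2
Step 3: = 121 + 169 = 290

290


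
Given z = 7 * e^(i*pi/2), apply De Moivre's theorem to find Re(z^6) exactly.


Step 1: By De Moivre's theorem, z^6 = 7^6 * e^(i*6*pi/2) = 117649 * (cos(3*pi) + i*sin(3*pi))
Step 2: |z|^6 = 7^6 = 117649
Step 3: Reduce the angle mod 2*pi: 3*pi - 2*pi = pi
Step 4: cos(pi) = -1
Step 5: Re(z^6) = 117649 * (-1) = -117649

-117649


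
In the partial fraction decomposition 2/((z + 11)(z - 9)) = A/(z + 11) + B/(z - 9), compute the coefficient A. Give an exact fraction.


Step 1: Multiply both sides by (z + 11) and set z = -11
Step 2: A = 2 / (-11 - 9)
Step 3: A = 2 / (-20)
Step 4: A = -1/10

-1/10


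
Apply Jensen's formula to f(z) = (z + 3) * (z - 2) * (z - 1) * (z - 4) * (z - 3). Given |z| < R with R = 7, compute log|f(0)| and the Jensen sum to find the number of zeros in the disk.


Jensen's formula: (1/2pi)*integral log|f(Re^it)|dt = log|f(0)| + sum_{|a_k|<R} log(R/|a_k|)
Step 1: f(0) = 3 * (-2) * (-1) * (-4) * (-3) = 72
Step 2: log|f(0)| = log|-3| + log|2| + log|1| + log|4| + log|3| = 4.2767
Step 3: Zeros inside |z| < 7: -3, 2, 1, 4, 3
Step 4: Jensen sum = log(7/3) + log(7/2) + log(7/1) + log(7/4) + log(7/3) = 5.4529
Step 5: n(R) = number of terms in the Jensen sum = count of zeros inside |z| < 7 = 5

5


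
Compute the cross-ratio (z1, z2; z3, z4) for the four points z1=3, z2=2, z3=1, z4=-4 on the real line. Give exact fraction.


Step 1: (z1-z3)(z2-z4) = 2 * 6 = 12
Step 2: (z1-z4)(z2-z3) = 7 * 1 = 7
Step 3: Cross-ratio = 12/7 = 12/7

12/7


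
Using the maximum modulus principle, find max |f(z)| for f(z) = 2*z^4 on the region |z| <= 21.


Step 1: On |z| = 21, |f(z)| = 2 * |z|^4 = 2 * 21^4
Step 2: By maximum modulus principle, maximum is on boundary.
Step 3: Maximum = 2 * 194481 = 388962

388962


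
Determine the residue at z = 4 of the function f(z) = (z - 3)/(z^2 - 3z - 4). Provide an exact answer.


Step 1: Q(z) = z^2 - 3z - 4 = (z - 4)(z + 1)
Step 2: Q'(z) = 2z - 3
Step 3: Q'(4) = 5, P(4) = 1
Step 4: Res = P(4)/Q'(4) = 1/5 = 1/5

1/5


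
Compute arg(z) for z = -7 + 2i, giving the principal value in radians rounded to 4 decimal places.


Step 1: z = -7 + 2i
Step 2: arg(z) = atan2(2, -7)
Step 3: arg(z) = 2.8633

2.8633


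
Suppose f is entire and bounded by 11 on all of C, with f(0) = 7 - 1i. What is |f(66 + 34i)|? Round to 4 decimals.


Step 1: By Liouville's theorem, a bounded entire function is constant.
Step 2: f(z) = f(0) = 7 - 1i for all z.
Step 3: |f(w)| = |7 - 1i| = sqrt(49 + 1)
Step 4: = 7.0711

7.0711


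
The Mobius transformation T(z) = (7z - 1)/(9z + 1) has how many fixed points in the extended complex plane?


Step 1: Fixed points satisfy T(z) = z
Step 2: 9z^2 - 6z + 1 = 0
Step 3: Discriminant = (-6)^2 - 4*9*1 = 0
Step 4: Number of fixed points = 1

1


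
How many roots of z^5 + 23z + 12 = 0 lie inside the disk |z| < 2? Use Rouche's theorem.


Step 1: On |z| = 2 the three terms have sizes |z^5| = 2^5 = 32, |23z| = 23*2 = 46, |12| = 12
Step 2: The dominant term is g(z) = 23z; let h(z) = z^5 + 12 so f = g + h
Step 3: On |z| = 2: |g| = 46 and |h| <= 32 + 12 = 44
Step 4: Since 46 > 44, |h| < |g| on |z| = 2, so by Rouche f has the same number of zeros as g inside |z| < 2
Step 5: g(z) = 23z has 1 zero (at the origin, multiplicity 1) inside |z| < 2. Answer = 1

1


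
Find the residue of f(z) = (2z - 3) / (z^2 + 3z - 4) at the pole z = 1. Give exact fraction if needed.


Step 1: Q(z) = z^2 + 3z - 4 = (z - 1)(z + 4)
Step 2: Q'(z) = 2z + 3
Step 3: Q'(1) = 5, P(1) = -1
Step 4: Res = P(1)/Q'(1) = -1/5 = -1/5

-1/5


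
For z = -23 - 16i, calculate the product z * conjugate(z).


Step 1: conj(z) = -23 + 16i
Step 2: z * conj(z) = (-23)^2 + (-16)^2
Step 3: = 529 + 256 = 785

785


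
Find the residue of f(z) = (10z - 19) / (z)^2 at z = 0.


Step 1: Pole of order 2 at z = 0
Step 2: Res = lim d/dz [(z)^2 * f(z)] as z -> 0
Step 3: (z)^2 * f(z) = 10z - 19
Step 4: d/dz[10z - 19] = 10

10


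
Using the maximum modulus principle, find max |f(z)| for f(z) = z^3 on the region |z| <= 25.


Step 1: On |z| = 25, |f(z)| = |z|^3 = 25^3
Step 2: By maximum modulus principle, maximum is on boundary.
Step 3: Maximum = 15625 = 15625

15625
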